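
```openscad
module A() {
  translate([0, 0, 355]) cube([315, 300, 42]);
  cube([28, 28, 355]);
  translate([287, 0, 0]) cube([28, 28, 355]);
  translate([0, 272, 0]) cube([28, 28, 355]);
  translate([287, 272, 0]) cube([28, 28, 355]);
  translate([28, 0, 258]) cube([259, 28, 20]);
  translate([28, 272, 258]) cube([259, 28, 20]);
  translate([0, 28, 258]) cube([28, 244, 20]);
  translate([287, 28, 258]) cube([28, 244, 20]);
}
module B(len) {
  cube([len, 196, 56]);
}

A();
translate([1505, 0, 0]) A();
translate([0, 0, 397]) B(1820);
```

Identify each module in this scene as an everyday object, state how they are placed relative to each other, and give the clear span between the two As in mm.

Second stool starts at x = 1505; first ends at x = 315; clear span = 1505 − 315 = 1190 mm.

A is a stool. B is a beam. A beam spans the tops of two stools. The clear span between the two stools is 1190 mm.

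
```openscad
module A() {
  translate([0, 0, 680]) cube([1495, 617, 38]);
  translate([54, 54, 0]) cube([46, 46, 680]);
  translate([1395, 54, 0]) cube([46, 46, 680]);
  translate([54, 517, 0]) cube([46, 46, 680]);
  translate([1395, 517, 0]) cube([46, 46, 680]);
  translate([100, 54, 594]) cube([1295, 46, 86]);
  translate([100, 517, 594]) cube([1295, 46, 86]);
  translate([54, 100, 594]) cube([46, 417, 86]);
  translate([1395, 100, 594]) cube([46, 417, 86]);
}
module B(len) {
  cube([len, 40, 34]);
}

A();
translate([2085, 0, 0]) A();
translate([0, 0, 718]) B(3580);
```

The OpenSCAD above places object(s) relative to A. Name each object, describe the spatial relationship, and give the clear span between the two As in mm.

A is a table. B is a beam. A beam spans the tops of two tables. The clear span between the two tables is 590 mm.

Second table starts at x = 2085; first ends at x = 1495; clear span = 2085 − 1495 = 590 mm.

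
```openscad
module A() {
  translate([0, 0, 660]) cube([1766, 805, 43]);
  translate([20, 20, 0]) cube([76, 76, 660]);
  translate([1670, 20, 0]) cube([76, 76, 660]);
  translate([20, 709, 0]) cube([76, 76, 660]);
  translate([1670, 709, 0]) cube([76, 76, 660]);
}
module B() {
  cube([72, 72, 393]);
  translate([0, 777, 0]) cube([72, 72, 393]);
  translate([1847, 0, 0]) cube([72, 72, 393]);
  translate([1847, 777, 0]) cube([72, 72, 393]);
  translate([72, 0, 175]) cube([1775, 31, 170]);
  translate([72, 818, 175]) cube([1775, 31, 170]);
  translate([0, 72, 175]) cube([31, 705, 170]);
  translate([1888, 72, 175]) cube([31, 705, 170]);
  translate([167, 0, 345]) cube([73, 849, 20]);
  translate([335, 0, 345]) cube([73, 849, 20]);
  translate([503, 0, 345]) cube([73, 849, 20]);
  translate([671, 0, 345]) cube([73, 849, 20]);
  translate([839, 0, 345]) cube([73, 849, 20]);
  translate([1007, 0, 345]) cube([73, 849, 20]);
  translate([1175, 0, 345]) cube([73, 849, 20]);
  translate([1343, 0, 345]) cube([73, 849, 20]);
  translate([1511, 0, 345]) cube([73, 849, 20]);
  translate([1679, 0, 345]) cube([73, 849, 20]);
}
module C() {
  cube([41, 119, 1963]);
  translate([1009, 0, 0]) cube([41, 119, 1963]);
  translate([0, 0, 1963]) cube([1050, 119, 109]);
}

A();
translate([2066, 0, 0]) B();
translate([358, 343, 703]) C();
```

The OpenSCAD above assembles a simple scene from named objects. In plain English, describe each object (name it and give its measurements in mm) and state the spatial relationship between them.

A is a rectangular dining table. The top is 1766×805×43 mm with its upper surface at z = 703 mm. It stands on four 76×76 mm square legs, each inset 20 mm from the nearest pair of top edges, running from the floor to the underside of the top.

B is a bed frame 1919 mm long (x) by 849 mm wide (y). Four 72×72 mm corner posts, 393 mm tall, at the corners of the footprint. Four rails of 31 mm thickness and 170 mm height run between adjacent posts with their undersides at z = 175 mm, their outer faces flush with the outside of the frame (the two x-running rails run between the posts' inner faces; the two y-running rails run between the posts' inner faces). 10 slats, each 73 mm wide (x) and 20 mm thick, lie across the top of the two x-running rails, running the full 849 mm width of the frame in y; the slats are evenly spaced along x between the inner faces of the end posts with equal gaps (rounded down to the nearest mm) at the −x end and between each pair — any rounding remainder accumulates at the +x end.

C is a rectangular door frame: two vertical jambs of 41×119 mm section, 1963 mm tall, with a clear opening 968 mm wide between their inner faces. A header 109 mm tall and 119 mm deep lies on top of the jambs and spans the full outside width.

The bed frame is on the floor beside the table on its +x side. The door frame is on top of the table, centred.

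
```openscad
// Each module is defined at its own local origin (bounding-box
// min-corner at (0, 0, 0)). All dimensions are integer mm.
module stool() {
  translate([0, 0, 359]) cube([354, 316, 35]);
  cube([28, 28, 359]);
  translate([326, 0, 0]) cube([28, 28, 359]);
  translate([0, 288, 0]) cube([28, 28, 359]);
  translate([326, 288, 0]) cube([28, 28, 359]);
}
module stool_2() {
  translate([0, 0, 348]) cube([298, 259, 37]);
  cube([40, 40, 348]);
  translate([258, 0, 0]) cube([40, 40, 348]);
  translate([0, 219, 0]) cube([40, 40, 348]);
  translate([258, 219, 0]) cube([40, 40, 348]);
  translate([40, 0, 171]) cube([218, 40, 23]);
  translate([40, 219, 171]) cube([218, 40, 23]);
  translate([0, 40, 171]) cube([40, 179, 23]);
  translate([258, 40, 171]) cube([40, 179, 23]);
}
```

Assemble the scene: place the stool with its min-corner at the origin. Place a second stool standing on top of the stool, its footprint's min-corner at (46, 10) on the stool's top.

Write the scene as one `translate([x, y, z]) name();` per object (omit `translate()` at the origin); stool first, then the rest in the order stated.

stool();
translate([46, 10, 394]) stool_2();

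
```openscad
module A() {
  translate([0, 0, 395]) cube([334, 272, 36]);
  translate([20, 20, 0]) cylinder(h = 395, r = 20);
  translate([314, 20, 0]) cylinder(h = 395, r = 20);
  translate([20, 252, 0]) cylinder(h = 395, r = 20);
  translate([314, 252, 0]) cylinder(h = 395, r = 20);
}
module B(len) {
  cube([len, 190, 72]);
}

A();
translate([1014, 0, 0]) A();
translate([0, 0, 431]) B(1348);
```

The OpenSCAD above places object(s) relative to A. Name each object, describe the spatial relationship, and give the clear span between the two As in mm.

Second stool starts at x = 1014; first ends at x = 334; clear span = 1014 − 334 = 680 mm.

A is a stool. B is a beam. A beam spans the tops of two stools. The clear span between the two stools is 680 mm.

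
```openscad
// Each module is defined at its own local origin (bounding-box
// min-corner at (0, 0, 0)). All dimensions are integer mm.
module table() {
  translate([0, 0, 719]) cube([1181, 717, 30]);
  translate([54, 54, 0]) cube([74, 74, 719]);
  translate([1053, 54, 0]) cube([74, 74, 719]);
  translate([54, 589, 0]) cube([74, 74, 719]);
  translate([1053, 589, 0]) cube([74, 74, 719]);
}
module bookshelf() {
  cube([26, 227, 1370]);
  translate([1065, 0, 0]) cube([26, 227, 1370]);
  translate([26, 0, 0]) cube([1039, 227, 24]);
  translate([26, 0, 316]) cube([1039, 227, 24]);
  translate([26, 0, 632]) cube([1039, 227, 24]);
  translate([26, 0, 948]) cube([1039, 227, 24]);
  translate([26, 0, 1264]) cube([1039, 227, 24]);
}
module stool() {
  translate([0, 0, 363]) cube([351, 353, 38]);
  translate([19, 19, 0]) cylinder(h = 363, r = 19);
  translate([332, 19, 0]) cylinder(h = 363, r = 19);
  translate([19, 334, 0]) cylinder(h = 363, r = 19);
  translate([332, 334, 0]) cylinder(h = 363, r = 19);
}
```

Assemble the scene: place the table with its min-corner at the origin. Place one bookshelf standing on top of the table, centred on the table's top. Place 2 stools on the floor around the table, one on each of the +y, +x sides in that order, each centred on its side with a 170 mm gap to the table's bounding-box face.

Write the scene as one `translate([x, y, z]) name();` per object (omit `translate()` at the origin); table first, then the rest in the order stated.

table();
translate([45, 245, 749]) bookshelf();
translate([415, 887, 0]) stool();
translate([1351, 182, 0]) stool();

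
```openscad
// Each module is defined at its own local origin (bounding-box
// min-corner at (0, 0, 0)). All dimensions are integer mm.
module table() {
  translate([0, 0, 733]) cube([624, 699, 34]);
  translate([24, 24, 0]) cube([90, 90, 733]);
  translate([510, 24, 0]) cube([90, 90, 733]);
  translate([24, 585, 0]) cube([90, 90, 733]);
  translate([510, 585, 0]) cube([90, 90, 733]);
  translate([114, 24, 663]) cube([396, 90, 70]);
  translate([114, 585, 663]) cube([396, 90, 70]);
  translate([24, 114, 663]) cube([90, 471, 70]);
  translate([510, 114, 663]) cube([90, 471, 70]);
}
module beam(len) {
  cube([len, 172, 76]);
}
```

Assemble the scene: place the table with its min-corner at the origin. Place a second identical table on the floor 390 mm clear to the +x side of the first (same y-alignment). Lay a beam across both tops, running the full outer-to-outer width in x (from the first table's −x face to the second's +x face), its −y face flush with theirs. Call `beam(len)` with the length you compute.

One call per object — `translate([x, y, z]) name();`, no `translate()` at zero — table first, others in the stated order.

table();
translate([1014, 0, 0]) table();
translate([0, 0, 767]) beam(1638);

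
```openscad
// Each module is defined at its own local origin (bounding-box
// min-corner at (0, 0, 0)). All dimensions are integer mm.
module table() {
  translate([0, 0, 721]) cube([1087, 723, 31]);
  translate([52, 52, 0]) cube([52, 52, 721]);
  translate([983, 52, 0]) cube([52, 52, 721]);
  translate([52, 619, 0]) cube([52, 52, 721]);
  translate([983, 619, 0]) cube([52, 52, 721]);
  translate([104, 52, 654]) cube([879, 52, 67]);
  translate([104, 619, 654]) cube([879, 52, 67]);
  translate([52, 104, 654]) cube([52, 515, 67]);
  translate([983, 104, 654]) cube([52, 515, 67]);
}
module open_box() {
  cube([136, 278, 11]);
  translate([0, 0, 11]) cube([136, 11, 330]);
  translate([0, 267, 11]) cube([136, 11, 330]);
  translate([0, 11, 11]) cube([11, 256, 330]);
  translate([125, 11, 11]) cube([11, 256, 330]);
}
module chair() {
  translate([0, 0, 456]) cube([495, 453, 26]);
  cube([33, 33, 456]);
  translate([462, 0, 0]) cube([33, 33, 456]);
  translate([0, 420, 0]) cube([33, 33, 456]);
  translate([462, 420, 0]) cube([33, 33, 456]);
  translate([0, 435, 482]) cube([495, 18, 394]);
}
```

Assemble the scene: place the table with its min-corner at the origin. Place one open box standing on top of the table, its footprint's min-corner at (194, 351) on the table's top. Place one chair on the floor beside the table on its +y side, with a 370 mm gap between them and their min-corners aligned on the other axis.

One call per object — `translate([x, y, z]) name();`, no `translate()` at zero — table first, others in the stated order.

table();
translate([194, 351, 752]) open_box();
translate([0, 1093, 0]) chair();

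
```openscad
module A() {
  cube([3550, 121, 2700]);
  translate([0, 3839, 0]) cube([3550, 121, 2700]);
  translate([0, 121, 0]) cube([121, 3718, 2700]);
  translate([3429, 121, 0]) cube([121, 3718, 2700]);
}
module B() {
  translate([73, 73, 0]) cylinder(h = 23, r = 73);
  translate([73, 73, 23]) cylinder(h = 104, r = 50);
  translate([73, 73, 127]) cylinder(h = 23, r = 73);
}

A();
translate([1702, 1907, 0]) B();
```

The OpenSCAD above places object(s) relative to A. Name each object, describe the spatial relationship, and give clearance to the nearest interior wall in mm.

A is a house frame. B is a spool. The spool sits inside the house frame, centred. The clearance to the nearest interior wall is 1581 mm.

Clearances: x = 1581, y = 1786; minimum 1581 mm.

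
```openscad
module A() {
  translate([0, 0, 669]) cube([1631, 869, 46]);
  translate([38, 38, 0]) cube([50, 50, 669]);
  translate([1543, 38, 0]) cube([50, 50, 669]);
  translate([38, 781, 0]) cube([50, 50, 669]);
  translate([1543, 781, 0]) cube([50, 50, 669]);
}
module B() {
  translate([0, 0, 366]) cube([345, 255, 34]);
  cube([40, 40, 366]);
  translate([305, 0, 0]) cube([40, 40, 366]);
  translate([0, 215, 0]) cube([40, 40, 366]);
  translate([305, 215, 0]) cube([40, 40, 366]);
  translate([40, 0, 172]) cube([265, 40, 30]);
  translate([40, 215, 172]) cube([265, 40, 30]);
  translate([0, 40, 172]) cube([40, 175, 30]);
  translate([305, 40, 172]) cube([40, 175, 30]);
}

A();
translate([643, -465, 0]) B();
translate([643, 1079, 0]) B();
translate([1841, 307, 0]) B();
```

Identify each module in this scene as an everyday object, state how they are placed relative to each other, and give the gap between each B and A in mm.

Each stool's nearest face is 210 mm from the table's bounding box.

A is a table. B is a stool. Three stools sit around the table at the −y, +y, +x sides. The gap between each stool and the table is 210 mm.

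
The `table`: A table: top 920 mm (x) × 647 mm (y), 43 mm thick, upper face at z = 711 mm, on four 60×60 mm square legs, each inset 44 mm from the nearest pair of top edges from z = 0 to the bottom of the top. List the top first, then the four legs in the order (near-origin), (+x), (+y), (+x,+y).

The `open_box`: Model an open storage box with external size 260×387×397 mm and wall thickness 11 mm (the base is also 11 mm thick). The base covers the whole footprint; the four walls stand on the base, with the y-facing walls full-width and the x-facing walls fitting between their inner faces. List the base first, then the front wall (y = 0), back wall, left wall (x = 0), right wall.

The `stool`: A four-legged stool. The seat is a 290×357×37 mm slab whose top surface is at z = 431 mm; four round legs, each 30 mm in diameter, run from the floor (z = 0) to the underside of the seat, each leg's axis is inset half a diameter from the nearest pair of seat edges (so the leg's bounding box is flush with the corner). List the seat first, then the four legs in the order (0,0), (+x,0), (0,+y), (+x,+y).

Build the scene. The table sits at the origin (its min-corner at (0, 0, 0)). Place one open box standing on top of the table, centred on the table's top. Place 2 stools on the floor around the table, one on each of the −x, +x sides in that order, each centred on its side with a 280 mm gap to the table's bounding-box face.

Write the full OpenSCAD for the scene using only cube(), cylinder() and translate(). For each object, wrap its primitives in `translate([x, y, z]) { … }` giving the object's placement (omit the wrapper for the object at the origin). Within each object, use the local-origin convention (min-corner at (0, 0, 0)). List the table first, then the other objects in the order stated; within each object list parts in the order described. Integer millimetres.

translate([0, 0, 668]) cube([920, 647, 43]);
translate([44, 44, 0]) cube([60, 60, 668]);
translate([816, 44, 0]) cube([60, 60, 668]);
translate([44, 543, 0]) cube([60, 60, 668]);
translate([816, 543, 0]) cube([60, 60, 668]);
translate([330, 130, 711]) {
  cube([260, 387, 11]);
  translate([0, 0, 11]) cube([260, 11, 386]);
  translate([0, 376, 11]) cube([260, 11, 386]);
  translate([0, 11, 11]) cube([11, 365, 386]);
  translate([249, 11, 11]) cube([11, 365, 386]);
}
translate([-570, 145, 0]) {
  translate([0, 0, 394]) cube([290, 357, 37]);
  translate([15, 15, 0]) cylinder(h = 394, r = 15);
  translate([275, 15, 0]) cylinder(h = 394, r = 15);
  translate([15, 342, 0]) cylinder(h = 394, r = 15);
  translate([275, 342, 0]) cylinder(h = 394, r = 15);
}
translate([1200, 145, 0]) {
  translate([0, 0, 394]) cube([290, 357, 37]);
  translate([15, 15, 0]) cylinder(h = 394, r = 15);
  translate([275, 15, 0]) cylinder(h = 394, r = 15);
  translate([15, 342, 0]) cylinder(h = 394, r = 15);
  translate([275, 342, 0]) cylinder(h = 394, r = 15);
}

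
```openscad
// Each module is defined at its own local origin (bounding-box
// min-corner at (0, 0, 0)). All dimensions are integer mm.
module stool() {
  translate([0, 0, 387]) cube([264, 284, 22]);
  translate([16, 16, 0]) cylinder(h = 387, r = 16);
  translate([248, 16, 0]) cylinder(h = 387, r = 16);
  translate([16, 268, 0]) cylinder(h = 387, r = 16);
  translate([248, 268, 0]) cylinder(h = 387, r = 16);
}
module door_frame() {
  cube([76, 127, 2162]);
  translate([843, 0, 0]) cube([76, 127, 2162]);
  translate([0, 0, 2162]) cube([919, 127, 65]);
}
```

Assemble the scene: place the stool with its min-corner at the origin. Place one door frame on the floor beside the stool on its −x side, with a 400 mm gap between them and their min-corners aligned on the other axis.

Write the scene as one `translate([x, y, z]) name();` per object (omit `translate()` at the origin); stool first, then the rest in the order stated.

stool();
translate([-1319, 0, 0]) door_frame();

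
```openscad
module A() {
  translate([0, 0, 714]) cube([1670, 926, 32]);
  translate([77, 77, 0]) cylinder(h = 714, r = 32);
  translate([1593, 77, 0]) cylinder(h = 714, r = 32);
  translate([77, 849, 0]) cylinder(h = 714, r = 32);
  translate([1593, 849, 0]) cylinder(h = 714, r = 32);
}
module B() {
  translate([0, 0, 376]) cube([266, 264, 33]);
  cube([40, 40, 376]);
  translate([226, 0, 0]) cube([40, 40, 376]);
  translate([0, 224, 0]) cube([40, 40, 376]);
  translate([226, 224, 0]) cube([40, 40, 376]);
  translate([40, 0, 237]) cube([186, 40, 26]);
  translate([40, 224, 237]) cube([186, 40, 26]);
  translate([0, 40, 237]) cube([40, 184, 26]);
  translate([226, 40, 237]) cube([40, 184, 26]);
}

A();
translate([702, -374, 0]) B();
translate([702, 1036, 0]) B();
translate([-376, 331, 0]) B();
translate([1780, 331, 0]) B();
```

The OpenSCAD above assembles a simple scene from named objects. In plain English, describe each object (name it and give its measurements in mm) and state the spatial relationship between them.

A is a rectangular dining table. The top is 1670×926×32 mm with its upper surface at z = 746 mm. It stands on four round legs of 64 mm diameter, each leg's bounding box inset 45 mm from the nearest pair of top edges, running from the floor to the underside of the top.

B is a four-legged stool. The seat is a 266×264×33 mm slab whose top surface is at z = 409 mm; four square legs, each 40×40 mm in cross-section, run from the floor (z = 0) to the underside of the seat, each flush with a corner of the seat. Four stretchers, 40 mm wide and 26 mm tall, connect adjacent legs with their undersides at z = 237 mm, each running between the inner faces of the legs it joins and aligned with the legs' outer faces on the other axis.

Four stools sit around the table at the −y, +y, −x, +x sides.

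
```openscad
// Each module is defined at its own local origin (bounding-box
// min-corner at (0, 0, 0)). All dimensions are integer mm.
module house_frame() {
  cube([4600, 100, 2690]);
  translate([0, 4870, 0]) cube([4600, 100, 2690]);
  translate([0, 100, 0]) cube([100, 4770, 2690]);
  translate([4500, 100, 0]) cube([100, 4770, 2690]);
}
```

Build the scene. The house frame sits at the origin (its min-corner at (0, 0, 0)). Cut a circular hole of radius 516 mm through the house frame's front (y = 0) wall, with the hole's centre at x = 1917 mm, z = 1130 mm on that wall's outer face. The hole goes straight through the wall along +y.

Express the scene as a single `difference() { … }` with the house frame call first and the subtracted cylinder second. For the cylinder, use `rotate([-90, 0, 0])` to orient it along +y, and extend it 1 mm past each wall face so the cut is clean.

difference() {
  house_frame();
  translate([1917, -1, 1130]) rotate([-90, 0, 0]) cylinder(h = 102, r = 516);
}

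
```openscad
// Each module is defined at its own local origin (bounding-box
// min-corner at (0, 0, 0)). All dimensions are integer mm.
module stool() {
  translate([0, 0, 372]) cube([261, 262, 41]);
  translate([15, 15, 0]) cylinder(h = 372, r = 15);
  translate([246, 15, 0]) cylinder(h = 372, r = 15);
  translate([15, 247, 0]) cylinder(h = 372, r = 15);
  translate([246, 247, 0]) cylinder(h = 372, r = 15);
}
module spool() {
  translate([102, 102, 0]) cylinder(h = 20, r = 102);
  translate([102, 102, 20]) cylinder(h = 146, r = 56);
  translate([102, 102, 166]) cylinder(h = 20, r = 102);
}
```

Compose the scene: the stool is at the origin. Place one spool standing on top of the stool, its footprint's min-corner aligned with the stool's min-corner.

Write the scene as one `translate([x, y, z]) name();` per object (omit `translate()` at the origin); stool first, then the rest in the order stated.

stool();
translate([0, 0, 413]) spool();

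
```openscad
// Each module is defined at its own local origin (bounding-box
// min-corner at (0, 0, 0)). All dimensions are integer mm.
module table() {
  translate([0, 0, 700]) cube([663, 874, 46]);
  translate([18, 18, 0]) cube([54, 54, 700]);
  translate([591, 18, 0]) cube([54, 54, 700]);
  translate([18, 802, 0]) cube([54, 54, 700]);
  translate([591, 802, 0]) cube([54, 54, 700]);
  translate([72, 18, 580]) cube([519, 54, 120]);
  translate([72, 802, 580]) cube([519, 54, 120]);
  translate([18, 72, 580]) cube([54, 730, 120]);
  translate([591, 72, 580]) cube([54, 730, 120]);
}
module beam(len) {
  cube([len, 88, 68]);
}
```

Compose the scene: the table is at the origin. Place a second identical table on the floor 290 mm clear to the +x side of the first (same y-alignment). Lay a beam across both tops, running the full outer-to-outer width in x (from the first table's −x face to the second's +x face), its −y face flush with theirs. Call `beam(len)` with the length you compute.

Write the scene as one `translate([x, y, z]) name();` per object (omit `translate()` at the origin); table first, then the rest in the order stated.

table();
translate([953, 0, 0]) table();
translate([0, 0, 746]) beam(1616);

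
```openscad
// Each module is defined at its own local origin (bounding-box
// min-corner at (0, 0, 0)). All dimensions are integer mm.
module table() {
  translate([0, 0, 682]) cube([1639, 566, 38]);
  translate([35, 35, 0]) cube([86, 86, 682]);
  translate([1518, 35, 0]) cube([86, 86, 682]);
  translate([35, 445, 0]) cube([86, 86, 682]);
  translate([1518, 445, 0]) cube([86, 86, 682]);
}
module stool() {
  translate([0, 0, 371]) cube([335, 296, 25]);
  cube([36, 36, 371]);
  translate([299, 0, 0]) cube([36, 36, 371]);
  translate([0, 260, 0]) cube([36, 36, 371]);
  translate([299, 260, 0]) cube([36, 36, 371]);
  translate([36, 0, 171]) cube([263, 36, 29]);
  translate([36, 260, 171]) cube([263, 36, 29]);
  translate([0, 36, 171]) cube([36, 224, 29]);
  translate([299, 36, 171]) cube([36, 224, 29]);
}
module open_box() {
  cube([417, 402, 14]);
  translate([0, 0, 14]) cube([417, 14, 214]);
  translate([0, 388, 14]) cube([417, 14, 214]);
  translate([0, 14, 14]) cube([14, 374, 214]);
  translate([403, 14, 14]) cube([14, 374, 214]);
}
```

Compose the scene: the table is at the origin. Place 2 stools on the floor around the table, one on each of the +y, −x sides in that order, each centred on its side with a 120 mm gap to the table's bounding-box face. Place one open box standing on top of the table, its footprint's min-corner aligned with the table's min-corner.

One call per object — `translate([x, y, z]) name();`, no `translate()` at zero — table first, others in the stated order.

table();
translate([652, 686, 0]) stool();
translate([-455, 135, 0]) stool();
translate([0, 0, 720]) open_box();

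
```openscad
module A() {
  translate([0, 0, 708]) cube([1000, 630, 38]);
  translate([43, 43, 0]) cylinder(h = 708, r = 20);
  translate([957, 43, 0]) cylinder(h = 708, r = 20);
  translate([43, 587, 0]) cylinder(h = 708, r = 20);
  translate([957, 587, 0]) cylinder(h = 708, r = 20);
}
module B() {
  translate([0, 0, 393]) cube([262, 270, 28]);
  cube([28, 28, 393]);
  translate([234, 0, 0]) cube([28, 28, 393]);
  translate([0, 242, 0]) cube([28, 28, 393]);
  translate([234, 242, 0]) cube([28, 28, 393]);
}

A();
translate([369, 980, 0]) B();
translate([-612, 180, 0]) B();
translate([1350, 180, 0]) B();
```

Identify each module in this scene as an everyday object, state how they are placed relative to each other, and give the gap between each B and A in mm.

A is a table. B is a stool. Three stools sit around the table at the +y, −x, +x sides. The gap between each stool and the table is 350 mm.

Each stool's nearest face is 350 mm from the table's bounding box.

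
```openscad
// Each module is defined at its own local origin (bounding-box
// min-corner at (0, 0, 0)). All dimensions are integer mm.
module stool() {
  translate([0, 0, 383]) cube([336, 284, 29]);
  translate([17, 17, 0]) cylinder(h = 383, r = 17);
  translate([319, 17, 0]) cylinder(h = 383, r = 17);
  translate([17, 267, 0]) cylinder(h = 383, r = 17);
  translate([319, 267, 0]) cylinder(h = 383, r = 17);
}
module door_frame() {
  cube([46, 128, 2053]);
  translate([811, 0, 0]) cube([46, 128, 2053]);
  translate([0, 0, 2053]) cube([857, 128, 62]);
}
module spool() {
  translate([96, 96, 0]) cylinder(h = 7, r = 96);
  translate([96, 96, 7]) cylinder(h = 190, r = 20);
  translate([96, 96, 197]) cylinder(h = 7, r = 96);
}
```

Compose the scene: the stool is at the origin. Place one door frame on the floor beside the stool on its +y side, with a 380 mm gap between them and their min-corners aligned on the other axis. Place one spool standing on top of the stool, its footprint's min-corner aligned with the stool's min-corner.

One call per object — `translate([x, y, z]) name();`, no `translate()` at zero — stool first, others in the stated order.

stool();
translate([0, 664, 0]) door_frame();
translate([0, 0, 412]) spool();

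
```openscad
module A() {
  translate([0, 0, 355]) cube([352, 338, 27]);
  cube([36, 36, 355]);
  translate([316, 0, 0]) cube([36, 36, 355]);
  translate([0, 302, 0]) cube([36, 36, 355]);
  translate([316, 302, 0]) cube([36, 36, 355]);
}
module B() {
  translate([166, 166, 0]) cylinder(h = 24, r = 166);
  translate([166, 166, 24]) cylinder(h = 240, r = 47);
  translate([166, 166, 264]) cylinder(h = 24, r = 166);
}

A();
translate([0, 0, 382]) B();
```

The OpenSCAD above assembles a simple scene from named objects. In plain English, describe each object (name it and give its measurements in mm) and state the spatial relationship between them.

A is a four-legged stool. The seat is 352×338 mm, 27 mm thick, top at z = 382 mm. It stands on four square legs, each 36×36 mm in cross-section, from z = 0 to the seat underside, each flush with a corner of the seat.

B is a spool: two coaxial disc flanges of radius 166 mm and thickness 24 mm, joined by a core cylinder of radius 47 mm and height 240 mm. The lower flange rests on z = 0 and the three cylinders share a vertical axis.

The spool is on top of the stool.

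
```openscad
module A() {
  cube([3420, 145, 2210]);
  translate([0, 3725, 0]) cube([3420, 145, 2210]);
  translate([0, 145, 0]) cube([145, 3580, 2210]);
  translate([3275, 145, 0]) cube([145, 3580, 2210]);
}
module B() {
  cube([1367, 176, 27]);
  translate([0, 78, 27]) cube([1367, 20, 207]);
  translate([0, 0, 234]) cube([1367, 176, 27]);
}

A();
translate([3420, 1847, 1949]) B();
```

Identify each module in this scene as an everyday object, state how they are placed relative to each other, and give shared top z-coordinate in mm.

A is a house frame. B is an I-beam. The I-beam is beside the house frame with their tops flush at z = 2210. The shared top z-coordinate is 2210 mm.

Both tops at z = 2210 mm.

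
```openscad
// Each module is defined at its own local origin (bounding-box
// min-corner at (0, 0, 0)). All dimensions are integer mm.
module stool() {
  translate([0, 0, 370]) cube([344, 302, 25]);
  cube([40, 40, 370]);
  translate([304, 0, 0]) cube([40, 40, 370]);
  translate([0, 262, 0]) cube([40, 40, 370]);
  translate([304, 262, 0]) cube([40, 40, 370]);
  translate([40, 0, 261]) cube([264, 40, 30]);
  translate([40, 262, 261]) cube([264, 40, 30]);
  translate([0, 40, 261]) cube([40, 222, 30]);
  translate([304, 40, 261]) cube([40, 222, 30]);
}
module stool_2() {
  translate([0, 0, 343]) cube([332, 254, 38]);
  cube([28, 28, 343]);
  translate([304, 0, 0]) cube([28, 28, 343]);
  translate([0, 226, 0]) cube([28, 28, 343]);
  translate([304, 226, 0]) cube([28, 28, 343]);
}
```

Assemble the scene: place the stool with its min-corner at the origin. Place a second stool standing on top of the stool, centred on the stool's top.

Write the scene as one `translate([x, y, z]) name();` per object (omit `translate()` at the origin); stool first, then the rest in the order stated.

stool();
translate([6, 24, 395]) stool_2();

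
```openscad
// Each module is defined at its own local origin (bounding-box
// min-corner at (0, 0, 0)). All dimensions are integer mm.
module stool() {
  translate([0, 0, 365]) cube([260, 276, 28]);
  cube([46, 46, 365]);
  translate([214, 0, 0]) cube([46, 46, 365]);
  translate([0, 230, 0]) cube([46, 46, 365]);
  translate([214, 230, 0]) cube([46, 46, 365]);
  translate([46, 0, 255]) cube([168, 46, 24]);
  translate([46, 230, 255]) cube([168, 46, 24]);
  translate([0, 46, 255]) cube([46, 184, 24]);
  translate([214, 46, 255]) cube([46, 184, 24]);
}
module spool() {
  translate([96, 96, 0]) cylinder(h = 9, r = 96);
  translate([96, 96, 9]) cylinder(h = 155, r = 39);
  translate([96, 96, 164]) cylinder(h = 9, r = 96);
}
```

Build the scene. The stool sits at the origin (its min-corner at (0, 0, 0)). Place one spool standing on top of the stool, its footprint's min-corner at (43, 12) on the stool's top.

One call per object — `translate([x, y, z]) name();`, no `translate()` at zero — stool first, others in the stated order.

stool();
translate([43, 12, 393]) spool();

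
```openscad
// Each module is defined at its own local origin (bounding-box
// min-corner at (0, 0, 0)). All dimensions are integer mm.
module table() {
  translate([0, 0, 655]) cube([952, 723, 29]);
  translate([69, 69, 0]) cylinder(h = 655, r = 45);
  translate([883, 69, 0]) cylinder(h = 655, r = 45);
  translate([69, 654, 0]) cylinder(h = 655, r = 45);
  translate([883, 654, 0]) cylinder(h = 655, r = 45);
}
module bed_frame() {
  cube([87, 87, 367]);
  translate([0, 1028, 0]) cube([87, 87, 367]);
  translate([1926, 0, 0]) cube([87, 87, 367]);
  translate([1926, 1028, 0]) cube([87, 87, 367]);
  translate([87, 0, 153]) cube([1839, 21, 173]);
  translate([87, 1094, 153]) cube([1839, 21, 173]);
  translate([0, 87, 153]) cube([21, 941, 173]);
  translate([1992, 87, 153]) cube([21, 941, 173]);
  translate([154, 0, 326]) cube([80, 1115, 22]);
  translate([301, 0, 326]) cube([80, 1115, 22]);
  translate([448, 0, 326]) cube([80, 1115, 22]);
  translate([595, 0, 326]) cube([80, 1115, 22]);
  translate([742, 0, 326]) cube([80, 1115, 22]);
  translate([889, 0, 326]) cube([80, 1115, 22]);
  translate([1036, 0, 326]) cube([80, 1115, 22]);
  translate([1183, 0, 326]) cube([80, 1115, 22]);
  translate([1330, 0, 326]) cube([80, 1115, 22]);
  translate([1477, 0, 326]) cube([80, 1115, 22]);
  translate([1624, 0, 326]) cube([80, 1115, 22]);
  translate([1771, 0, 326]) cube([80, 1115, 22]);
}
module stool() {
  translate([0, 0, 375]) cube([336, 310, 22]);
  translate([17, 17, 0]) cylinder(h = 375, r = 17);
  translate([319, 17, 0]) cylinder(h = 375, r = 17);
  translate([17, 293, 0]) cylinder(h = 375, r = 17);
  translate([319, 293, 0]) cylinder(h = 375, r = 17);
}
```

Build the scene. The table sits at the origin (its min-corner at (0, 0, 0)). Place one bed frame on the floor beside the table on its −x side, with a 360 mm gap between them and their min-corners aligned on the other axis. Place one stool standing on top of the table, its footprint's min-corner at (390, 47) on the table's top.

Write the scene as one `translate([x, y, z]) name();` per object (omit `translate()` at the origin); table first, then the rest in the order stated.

table();
translate([-2373, 0, 0]) bed_frame();
translate([390, 47, 684]) stool();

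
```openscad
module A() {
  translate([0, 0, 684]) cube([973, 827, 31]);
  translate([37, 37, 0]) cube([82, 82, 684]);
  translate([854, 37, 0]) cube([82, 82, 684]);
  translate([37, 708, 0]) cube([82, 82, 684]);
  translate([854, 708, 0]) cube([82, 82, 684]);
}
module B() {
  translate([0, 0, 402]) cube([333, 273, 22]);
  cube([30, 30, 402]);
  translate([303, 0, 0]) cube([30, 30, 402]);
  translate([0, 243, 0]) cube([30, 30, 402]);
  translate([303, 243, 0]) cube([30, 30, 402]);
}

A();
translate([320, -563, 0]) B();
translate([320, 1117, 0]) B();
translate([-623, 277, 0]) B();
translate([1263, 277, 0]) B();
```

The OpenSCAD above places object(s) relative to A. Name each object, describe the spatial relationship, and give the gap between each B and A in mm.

A is a table. B is a stool. Four stools sit around the table at the −y, +y, −x, +x sides. The gap between each stool and the table is 290 mm.

Each stool's nearest face is 290 mm from the table's bounding box.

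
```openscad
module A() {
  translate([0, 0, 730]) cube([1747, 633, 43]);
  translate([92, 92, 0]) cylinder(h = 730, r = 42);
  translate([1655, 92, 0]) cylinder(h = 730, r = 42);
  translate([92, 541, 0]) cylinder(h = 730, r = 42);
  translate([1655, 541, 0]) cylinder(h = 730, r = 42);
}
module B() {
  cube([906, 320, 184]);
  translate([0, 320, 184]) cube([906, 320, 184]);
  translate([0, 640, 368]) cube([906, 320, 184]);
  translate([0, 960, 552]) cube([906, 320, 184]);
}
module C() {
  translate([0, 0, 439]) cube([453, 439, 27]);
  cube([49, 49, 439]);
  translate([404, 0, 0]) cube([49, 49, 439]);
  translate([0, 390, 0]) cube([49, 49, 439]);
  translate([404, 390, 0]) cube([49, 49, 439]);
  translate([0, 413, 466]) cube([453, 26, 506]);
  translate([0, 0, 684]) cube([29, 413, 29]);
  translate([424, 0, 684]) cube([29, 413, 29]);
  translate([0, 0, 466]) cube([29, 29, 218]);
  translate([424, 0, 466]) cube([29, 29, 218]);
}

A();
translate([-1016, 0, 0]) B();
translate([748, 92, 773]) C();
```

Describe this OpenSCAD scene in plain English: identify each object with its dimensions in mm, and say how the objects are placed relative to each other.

A is a rectangular dining table. The top is 1747×633×43 mm with its upper surface at z = 773 mm. It stands on four round legs of 84 mm diameter, each leg's bounding box inset 50 mm from the nearest pair of top edges, running from the floor to the underside of the top.

B is a run of 4 identical solid stair steps. Each tread is 906×320 mm and each step block is 184 mm high. Step 1 rests on the floor; step k is offset from step 1 by (k−1)×320 mm in y and (k−1)×184 mm in z.

C is a chair: 453×439 mm seat, 27 mm thick, top at z = 466 mm, on four 49 mm square corner legs flush with the seat edges. A 26 mm thick backrest slab spans the full seat width, extending 506 mm above the seat top, its back face flush with the seat's +y edge. Two armrests of 29×29 mm section run along each side from the seat's front edge to the front of the backrest, top faces 247 mm above the seat top and outer faces flush with the seat's x-edges; a 29×29 mm post under the front of each armrest stands on the seat at the front corner.

The staircase is on the floor beside the table on its −x side. The chair is on top of the table.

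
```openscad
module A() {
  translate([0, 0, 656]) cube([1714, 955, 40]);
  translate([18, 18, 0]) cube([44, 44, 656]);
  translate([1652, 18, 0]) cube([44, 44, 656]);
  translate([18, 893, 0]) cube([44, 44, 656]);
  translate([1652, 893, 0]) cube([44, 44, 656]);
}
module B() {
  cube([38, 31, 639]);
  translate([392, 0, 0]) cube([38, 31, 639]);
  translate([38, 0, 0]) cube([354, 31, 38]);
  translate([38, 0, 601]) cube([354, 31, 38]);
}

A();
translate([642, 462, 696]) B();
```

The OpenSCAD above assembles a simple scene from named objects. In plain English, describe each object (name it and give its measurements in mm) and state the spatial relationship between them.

A is a table with a 1714×955 mm rectangular top, 40 mm thick, top surface at z = 696 mm, supported by four 44×44 mm square legs, each inset 18 mm from the nearest pair of top edges, running from the floor.

B is a rectangular picture frame lying in the x–z plane (depth along y). The opening is 354 mm wide (x) by 563 mm tall (z), surrounded by a border 38 mm wide on all four sides. The frame is 31 mm deep and is made of two full-height vertical stiles with two horizontal rails fitted between them.

The picture frame is on top of the table, centred.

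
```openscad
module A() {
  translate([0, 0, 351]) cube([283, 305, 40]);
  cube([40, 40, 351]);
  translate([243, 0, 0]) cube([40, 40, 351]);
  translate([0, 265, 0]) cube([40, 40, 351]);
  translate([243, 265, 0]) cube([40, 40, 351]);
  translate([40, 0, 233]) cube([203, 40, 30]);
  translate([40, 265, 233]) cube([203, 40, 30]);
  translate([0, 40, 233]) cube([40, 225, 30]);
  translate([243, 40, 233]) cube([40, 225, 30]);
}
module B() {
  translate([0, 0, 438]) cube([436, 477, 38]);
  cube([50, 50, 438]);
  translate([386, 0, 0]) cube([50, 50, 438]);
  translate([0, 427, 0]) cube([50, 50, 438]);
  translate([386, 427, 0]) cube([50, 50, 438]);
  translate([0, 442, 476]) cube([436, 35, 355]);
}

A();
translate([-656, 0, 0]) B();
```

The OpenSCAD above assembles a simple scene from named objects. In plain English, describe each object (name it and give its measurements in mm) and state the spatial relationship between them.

A is a simple wooden stool: a rectangular seat 283 mm (x) by 305 mm (y), 40 mm thick, top face at z = 391 mm, on four square legs, each 40×40 mm in cross-section. The legs rest on z = 0, each flush with a corner of the seat. Four stretchers, 40 mm wide and 30 mm tall, connect adjacent legs with their undersides at z = 233 mm, each running between the inner faces of the legs it joins and aligned with the legs' outer faces on the other axis.

B is a chair: 436×477 mm seat, 38 mm thick, top at z = 476 mm, on four 50 mm square corner legs flush with the seat edges. A 35 mm thick backrest slab spans the full seat width, extending 355 mm above the seat top, its back face flush with the seat's +y edge.

The chair is on the floor beside the stool on its −x side.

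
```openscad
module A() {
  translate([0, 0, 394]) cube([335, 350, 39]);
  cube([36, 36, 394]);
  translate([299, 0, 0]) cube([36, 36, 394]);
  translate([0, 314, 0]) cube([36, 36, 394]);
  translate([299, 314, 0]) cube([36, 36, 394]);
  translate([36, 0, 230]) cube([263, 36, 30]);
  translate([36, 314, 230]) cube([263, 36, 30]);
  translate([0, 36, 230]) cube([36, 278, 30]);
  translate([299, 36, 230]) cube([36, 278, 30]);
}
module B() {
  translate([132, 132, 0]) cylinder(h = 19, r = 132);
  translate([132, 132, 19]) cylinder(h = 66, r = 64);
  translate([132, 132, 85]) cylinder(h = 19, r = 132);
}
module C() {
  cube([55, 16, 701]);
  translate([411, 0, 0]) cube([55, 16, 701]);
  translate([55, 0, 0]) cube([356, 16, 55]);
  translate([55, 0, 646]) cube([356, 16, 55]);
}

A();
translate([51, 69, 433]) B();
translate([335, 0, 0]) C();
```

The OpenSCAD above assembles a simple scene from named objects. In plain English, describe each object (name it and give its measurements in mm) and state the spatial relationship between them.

A is a four-legged stool. The seat is 335×350 mm, 39 mm thick, top at z = 433 mm. It stands on four square legs, each 36×36 mm in cross-section, from z = 0 to the seat underside, each flush with a corner of the seat. Four stretchers, 36 mm wide and 30 mm tall, connect adjacent legs with their undersides at z = 230 mm, each running between the inner faces of the legs it joins and aligned with the legs' outer faces on the other axis.

B is a spool: two coaxial disc flanges of radius 132 mm and thickness 19 mm, joined by a core cylinder of radius 64 mm and height 66 mm. The lower flange rests on z = 0 and the three cylinders share a vertical axis.

C is a rectangular picture frame lying in the x–z plane (depth along y). The opening is 356 mm wide (x) by 591 mm tall (z), surrounded by a border 55 mm wide on all four sides. The frame is 16 mm deep and is made of two full-height vertical stiles with two horizontal rails fitted between them.

The spool is on top of the stool. The picture frame is against the stool's +x side, with their −y faces flush.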